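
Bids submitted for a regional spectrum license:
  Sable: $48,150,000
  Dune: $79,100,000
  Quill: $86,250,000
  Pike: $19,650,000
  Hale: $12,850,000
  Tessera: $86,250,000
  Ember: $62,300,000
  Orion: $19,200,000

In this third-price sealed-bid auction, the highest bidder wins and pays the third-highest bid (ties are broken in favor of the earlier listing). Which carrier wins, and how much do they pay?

Quill pays $79,100,000

Bids ranked: 86,250,000 (Quill) > 86,250,000 (Tessera) > 79,100,000 (Dune) > 62,300,000 (Ember) > 48,150,000 (Sable) > 19,650,000 (Pike) > …
Quill and Tessera tie at $86,250,000; tie-break gives it to Quill.
Quill wins; payment is bid #3 in the ranking = $79,100,000.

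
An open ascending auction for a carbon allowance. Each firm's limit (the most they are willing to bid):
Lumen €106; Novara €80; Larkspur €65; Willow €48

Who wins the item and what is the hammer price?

Limits in order: 106 (Lumen) > 80 (Novara) > 65 (Larkspur) > 48 (Willow)
Once the price passes €80, only Lumen is left; the hammer falls at Novara's limit of €80.

Lumen wins at €80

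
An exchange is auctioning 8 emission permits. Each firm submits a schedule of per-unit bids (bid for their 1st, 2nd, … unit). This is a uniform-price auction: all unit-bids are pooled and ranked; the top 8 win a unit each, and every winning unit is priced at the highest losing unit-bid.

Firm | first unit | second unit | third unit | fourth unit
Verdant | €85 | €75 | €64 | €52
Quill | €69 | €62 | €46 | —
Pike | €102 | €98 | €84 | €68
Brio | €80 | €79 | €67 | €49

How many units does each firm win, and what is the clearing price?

Brio 2, Pike 3, Quill 1, Verdant 2; clearing price €68

Merging the schedules and taking the best 8: 102 (Pike-1), 98 (Pike-2), 85 (Verdant-1), 84 (Pike-3), 80 (Brio-1), 79 (Brio-2), 75 (Verdant-2), 69 (Quill-1)
The (k+1)-th unit-bid is €68.
Allocation: Brio 2, Pike 3, Quill 1, Verdant 2.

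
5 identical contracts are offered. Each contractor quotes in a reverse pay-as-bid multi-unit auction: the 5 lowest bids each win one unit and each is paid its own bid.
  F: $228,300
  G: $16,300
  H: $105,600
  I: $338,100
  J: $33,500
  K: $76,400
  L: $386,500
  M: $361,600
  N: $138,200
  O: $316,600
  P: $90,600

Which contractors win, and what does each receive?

G $16,300, J $33,500, K $76,400, P $90,600, H $105,600

Ordering the bids: 16,300 (G), 33,500 (J), 76,400 (K), 90,600 (P), 105,600 (H), 138,200 (N), 228,300 (F), …
Winners (5 units): G, J, K, P, H.
Each winner is paid its own bid: G $16,300, J $33,500, K $76,400, P $90,600, H $105,600.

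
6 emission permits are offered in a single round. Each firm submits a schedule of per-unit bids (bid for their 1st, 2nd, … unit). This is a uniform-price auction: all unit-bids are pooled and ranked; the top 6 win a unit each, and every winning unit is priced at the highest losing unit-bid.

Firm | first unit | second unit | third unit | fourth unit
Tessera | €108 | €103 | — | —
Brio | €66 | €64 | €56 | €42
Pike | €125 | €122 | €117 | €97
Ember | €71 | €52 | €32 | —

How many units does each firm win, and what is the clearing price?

All unit-bids, highest first — top 6: 125 (Pike-1), 122 (Pike-2), 117 (Pike-3), 108 (Tessera-1), 103 (Tessera-2), 97 (Pike-4)
First bid not allocated: €71.
Allocation: Pike 4, Tessera 2.

Pike 4, Tessera 2; clearing price €71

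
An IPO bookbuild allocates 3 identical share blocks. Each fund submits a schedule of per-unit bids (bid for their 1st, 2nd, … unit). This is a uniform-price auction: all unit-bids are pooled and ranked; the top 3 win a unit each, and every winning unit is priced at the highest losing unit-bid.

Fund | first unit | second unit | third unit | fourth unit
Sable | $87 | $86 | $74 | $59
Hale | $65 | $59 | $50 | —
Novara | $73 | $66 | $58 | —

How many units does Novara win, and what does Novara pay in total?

Novara: 0 units, pays $0

All unit-bids, highest first — top 3: 87 (Sable-1), 86 (Sable-2), 74 (Sable-3)
The (k+1)-th unit-bid is $73.
Novara wins 0 unit(s) at $73 each.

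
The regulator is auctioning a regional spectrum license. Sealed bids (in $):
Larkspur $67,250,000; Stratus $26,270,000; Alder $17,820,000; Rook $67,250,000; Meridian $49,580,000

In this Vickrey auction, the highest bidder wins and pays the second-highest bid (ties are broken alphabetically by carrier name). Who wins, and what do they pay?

Rule: the highest bidder wins and pays the second-highest bid.
Sorting bids: 67,250,000 (Larkspur) > 67,250,000 (Rook) > 49,580,000 (Meridian) > 26,270,000 (Stratus) > 17,820,000 (Alder)
Tie at $67,250,000 → Larkspur wins by tie-break.
Second-price: Larkspur pays Rook's bid of $67,250,000.

Larkspur pays $67,250,000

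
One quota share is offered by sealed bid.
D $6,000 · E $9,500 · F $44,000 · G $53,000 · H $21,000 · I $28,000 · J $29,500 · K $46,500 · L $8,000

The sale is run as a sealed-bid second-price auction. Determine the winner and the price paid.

Sorting bids: 53,000 (G) > 46,500 (K) > 44,000 (F) > 29,500 (J) > 28,000 (I) > 21,000 (H) > …
G wins with the highest bid; price is set by the runner-up at $46,500.

G pays $46,500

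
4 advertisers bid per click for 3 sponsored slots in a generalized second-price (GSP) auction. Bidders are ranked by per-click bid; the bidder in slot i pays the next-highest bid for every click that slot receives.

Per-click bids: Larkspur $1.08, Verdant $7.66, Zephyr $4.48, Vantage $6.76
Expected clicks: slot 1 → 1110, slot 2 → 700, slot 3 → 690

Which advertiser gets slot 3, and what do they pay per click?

Zephyr; $1.08 per click

Sorting advertisers: $7.66 (Verdant) > $6.76 (Vantage) > $4.48 (Zephyr) > $1.08 (Larkspur)
Slot 3 goes to the third-ranked bidder, Zephyr, who pays the next bid down: $1.08/click.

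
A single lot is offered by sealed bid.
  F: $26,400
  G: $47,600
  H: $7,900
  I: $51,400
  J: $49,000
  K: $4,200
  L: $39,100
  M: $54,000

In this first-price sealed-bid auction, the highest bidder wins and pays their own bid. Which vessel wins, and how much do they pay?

M pays $54,000

Rule: the highest bidder wins and pays their own bid.
Bids ranked: 54,000 (M) > 51,400 (I) > 49,000 (J) > 47,600 (G) > 39,100 (L) > 26,400 (F) > …
M has the highest bid and pays exactly that: $54,000.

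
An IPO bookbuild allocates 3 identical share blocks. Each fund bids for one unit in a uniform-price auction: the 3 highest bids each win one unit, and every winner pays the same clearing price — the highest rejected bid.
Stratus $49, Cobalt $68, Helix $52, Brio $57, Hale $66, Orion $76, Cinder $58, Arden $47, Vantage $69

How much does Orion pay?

Sorting: 76 (Orion), 69 (Vantage), 68 (Cobalt), 66 (Hale), 58 (Cinder), …
Winners (3 units): Orion, Vantage, Cobalt.
Clearing price = highest rejected bid = $66.
Orion wins → pays $66.

Orion pays $66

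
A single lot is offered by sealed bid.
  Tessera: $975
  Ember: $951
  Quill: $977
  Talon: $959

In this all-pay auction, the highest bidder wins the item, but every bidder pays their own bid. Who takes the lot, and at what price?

All-pay auction: the highest bidder wins the item, but every bidder pays their own bid.
Bids ranked: 977 (Quill) > 975 (Tessera) > 959 (Talon) > 951 (Ember)
Quill is highest and takes the item; every bidder forfeits their bid.

Quill pays $977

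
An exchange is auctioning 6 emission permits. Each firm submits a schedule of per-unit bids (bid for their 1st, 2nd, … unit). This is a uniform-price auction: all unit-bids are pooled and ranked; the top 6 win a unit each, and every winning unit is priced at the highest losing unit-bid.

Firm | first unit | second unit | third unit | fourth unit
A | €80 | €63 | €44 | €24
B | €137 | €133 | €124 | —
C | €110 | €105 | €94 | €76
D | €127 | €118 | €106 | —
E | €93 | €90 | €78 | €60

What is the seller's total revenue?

Total revenue: €636

Pooled unit-bids ranked (top 6): 137 (B-1), 133 (B-2), 127 (D-1), 124 (B-3), 118 (D-2), 110 (C-1)
Highest rejected unit-bid = €106.
Allocation: B 3, C 1, D 2. Every unit priced at €106.
Revenue = 6 × 106 = €636.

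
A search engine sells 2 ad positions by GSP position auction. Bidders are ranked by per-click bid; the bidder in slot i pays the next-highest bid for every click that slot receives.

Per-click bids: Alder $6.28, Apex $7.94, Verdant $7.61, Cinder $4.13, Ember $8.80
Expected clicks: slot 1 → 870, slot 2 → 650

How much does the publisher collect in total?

Total revenue: $11854.30

Per-click bids in order: $8.80 (Ember) > $7.94 (Apex) > $7.61 (Verdant) > …
Slot 1: Ember pays $7.94 × 870 = $6907.80
Slot 2: Apex pays $7.61 × 650 = $4946.50
Total = $11854.30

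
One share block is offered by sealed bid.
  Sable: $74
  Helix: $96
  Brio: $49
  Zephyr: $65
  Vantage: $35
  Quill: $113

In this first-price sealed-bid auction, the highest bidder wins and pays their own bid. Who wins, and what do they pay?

Bids in order: 113 (Quill) > 96 (Helix) > 74 (Sable) > 65 (Zephyr) > 49 (Brio) > 35 (Vantage)
Quill is highest → pays own bid, $113.

Quill pays $113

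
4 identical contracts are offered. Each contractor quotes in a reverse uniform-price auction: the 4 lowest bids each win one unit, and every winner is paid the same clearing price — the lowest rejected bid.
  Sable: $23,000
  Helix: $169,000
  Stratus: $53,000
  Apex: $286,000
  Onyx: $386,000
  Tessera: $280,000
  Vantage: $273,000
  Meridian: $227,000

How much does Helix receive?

Helix is paid $273,000

Ordering the bids: 23,000 (Sable), 53,000 (Stratus), 169,000 (Helix), 227,000 (Meridian), 273,000 (Vantage), 280,000 (Tessera), …
Winners (4 units): Sable, Stratus, Helix, Meridian.
Clearing price = lowest rejected bid = $273,000.
Helix wins → is paid $273,000.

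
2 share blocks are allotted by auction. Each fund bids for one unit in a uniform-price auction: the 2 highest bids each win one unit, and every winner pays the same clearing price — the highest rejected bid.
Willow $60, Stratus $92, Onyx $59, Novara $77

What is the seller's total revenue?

Total revenue: $120

Sorting: 92 (Stratus), 77 (Novara), 60 (Willow), 59 (Onyx)
Top 2: Stratus, Novara.
Highest unsuccessful bid: $60 → clearing price.
Total revenue = 2 × $60 = $120.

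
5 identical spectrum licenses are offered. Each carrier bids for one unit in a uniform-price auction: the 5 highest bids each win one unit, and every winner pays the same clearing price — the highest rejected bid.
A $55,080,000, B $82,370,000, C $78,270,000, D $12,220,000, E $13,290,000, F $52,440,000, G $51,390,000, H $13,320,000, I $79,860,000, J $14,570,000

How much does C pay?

C pays $51,390,000

Bids ranked high→low: 82,370,000 (B), 79,860,000 (I), 78,270,000 (C), 55,080,000 (A), 52,440,000 (F), 51,390,000 (G), 14,570,000 (J), …
Top 5: B, I, C, A, F.
Clearing price = highest rejected bid = $51,390,000.
C wins → pays $51,390,000.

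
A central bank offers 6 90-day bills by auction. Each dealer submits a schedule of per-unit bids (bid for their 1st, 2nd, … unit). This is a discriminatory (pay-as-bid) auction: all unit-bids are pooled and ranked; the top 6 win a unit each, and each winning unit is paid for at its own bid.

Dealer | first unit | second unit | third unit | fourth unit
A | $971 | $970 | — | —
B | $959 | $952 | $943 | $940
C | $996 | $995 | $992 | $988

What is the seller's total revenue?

Total revenue: $5,912

Merging the schedules and taking the best 6: 996 (C-1), 995 (C-2), 992 (C-3), 988 (C-4), 971 (A-1), 970 (A-2)
Next rejected bid: $959 (not a price — pay-as-bid).
Each winning unit pays its own bid.
Revenue = 996 + 995 + 992 + 988 + 971 + 970 = $5,912.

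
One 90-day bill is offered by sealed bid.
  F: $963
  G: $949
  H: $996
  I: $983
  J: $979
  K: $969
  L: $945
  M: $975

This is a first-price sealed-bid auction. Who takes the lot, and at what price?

H pays $996

Rule: the highest bidder wins and pays their own bid.
Bids in order: 996 (H) > 983 (I) > 979 (J) > 975 (M) > 969 (K) > 963 (F) > …
H is highest → pays own bid, $996.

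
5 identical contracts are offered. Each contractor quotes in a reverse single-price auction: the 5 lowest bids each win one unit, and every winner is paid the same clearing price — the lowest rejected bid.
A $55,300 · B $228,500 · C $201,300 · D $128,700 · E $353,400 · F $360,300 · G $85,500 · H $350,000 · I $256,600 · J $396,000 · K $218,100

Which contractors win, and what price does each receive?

A, G, D, C, K; each is paid $228,500

Ordering the bids: 55,300 (A), 85,500 (G), 128,700 (D), 201,300 (C), 218,100 (K), 228,500 (B), 256,600 (I), …
The 5 lowest are A, G, D, C, K.
Clearing price = lowest rejected bid = $228,500.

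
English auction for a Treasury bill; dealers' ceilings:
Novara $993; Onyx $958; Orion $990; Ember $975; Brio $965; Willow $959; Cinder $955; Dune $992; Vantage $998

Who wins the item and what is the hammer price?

Vantage wins at $993

Limits in order: 998 (Vantage) > 993 (Novara) > 992 (Dune) > 990 (Orion) > 975 (Ember) > 965 (Brio) > …
Novara is the last rival to drop out, at $993; Vantage remains and wins at that price.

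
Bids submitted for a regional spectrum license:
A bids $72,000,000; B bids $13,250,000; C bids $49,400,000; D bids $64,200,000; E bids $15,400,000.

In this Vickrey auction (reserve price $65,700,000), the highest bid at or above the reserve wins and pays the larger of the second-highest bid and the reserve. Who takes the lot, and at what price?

Vickrey auction (reserve price $65,700,000): the highest bid at or above the reserve wins and pays the larger of the second-highest bid and the reserve.
Bids ranked: 72,000,000 (A) > 64,200,000 (D) > 49,400,000 (C) > 15,400,000 (E) > 13,250,000 (B)
Highest eligible bid: A at $72,000,000.
max(second-highest $64,200,000, reserve $65,700,000) = $65,700,000.

A pays $65,700,000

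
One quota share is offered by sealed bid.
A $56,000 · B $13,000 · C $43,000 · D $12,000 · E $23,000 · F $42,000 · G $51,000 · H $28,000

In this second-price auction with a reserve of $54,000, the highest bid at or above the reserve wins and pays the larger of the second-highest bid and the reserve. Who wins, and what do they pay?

Bids in order: 56,000 (A) > 51,000 (G) > 43,000 (C) > 42,000 (F) > 28,000 (H) > 23,000 (E) > …
A has the top bid at or above the reserve ($56,000).
max(second-highest $51,000, reserve $54,000) = $54,000.

A pays $54,000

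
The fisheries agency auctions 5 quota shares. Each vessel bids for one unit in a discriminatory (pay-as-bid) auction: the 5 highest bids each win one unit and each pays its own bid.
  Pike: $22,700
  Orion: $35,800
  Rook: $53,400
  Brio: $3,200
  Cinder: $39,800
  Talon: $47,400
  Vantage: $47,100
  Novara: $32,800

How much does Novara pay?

Ordering the bids: 53,400 (Rook), 47,400 (Talon), 47,100 (Vantage), 39,800 (Cinder), 35,800 (Orion), 32,800 (Novara), 22,700 (Pike), …
Winners (5 units): Rook, Talon, Vantage, Cinder, Orion.
Novara does not win → $0.

Novara pays $0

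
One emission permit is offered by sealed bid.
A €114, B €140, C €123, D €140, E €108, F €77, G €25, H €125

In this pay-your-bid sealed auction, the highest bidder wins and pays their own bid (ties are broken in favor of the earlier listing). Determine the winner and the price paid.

B pays €140

Pay-your-bid sealed auction: the highest bidder wins and pays their own bid.
Bids in order: 140 (B) > 140 (D) > 125 (H) > 123 (C) > 114 (A) > 108 (E) > …
Tie at €140 → B wins by tie-break.
First-price: B pays what they bid, €140.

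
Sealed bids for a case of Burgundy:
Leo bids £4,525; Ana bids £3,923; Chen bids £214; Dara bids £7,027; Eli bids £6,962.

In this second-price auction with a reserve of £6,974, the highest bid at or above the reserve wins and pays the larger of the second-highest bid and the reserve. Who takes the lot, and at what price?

Second-price auction with a reserve of £6,974: the highest bid at or above the reserve wins and pays the larger of the second-highest bid and the reserve.
Bids ranked: 7,027 (Dara) > 6,962 (Eli) > 4,525 (Leo) > 3,923 (Ana) > 214 (Chen)
Dara has the top bid at or above the reserve (£7,027).
max(second-highest £6,962, reserve £6,974) = £6,974.

Dara pays £6,974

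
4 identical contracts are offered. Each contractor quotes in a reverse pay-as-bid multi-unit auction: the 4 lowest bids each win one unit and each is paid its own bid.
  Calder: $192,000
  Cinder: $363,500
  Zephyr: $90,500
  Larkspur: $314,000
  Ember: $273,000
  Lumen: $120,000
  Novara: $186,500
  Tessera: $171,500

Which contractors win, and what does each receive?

Bids ranked low→high: 90,500 (Zephyr), 120,000 (Lumen), 171,500 (Tessera), 186,500 (Novara), 192,000 (Calder), 273,000 (Ember), …
Winners (4 units): Zephyr, Lumen, Tessera, Novara.
Each winner is paid its own bid: Zephyr $90,500, Lumen $120,000, Tessera $171,500, Novara $186,500.

Zephyr $90,500, Lumen $120,000, Tessera $171,500, Novara $186,500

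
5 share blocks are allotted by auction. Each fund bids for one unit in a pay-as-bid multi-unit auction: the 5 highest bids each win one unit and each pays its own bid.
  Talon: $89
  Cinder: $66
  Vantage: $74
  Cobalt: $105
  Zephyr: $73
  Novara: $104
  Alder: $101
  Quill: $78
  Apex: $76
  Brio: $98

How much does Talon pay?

Talon pays $89

Ordering the bids: 105 (Cobalt), 104 (Novara), 101 (Alder), 98 (Brio), 89 (Talon), 78 (Quill), 76 (Apex), …
Top 5: Cobalt, Novara, Alder, Brio, Talon.
Talon wins → own bid $89.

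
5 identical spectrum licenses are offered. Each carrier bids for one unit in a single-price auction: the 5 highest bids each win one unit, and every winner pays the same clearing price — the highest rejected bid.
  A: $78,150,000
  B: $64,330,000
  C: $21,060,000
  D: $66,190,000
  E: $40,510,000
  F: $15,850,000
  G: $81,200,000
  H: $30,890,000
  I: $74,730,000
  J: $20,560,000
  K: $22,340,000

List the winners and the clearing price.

G, A, I, D, B; each pays $40,510,000

Bids ranked high→low: 81,200,000 (G), 78,150,000 (A), 74,730,000 (I), 66,190,000 (D), 64,330,000 (B), 40,510,000 (E), 30,890,000 (H), …
Winners (5 units): G, A, I, D, B.
Clearing price = highest rejected bid = $40,510,000.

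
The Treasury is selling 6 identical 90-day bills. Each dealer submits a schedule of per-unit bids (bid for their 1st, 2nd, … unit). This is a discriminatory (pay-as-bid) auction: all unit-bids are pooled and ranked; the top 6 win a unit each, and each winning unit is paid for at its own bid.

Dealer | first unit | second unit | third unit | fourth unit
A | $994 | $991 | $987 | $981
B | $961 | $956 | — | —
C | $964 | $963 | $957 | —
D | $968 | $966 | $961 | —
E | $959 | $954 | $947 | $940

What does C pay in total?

C pays $0

Pooled unit-bids ranked (top 6): 994 (A-1), 991 (A-2), 987 (A-3), 981 (A-4), 968 (D-1), 966 (D-2)
Next rejected bid: $964 (not a price — pay-as-bid).
C wins no units.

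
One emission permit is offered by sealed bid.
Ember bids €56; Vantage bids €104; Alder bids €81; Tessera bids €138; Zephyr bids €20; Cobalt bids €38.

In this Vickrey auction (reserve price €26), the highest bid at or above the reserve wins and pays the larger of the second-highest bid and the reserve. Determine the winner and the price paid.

Bids in order: 138 (Tessera) > 104 (Vantage) > 81 (Alder) > 56 (Ember) > 38 (Cobalt) > 20 (Zephyr)
Tessera has the top bid at or above the reserve (€138).
Second-highest bid €104 exceeds the reserve €26 → payment €104.

Tessera pays €104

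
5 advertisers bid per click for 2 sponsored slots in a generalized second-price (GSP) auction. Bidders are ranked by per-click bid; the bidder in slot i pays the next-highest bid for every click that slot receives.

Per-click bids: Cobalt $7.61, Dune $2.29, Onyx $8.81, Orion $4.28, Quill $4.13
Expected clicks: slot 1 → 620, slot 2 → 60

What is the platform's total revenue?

Ranked by bid: $8.81 (Onyx) > $7.61 (Cobalt) > $4.28 (Orion) > …
Slot 1: Onyx pays $7.61 × 620 = $4718.20
Slot 2: Cobalt pays $4.28 × 60 = $256.80
Total = $4975.00

Total revenue: $4975.00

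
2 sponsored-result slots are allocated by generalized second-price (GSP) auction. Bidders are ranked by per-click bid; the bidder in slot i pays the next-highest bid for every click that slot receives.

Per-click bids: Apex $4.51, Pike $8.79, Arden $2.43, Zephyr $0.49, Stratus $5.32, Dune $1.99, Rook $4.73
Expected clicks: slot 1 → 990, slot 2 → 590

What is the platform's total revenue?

Per-click bids in order: $8.79 (Pike) > $5.32 (Stratus) > $4.73 (Rook) > …
Slot 1: Pike pays $5.32 × 990 = $5266.80
Slot 2: Stratus pays $4.73 × 590 = $2790.70
Total = $8057.50

Total revenue: $8057.50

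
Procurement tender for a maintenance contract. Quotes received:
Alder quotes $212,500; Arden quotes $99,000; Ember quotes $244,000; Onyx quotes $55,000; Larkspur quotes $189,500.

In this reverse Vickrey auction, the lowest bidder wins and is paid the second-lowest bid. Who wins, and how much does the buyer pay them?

Onyx is paid $99,000

Rule: the lowest bidder wins and is paid the second-lowest bid.
Bids in order: 55,000 (Onyx) < 99,000 (Arden) < 189,500 (Larkspur) < 212,500 (Alder) < 244,000 (Ember)
Second-price: Onyx is paid Arden's bid of $99,000.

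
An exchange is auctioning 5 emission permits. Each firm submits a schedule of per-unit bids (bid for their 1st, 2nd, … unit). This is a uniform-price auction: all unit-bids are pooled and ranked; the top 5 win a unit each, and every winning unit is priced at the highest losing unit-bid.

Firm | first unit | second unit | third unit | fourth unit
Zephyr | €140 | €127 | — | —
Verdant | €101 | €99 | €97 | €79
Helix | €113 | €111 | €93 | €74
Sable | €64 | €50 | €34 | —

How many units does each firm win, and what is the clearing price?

All unit-bids, highest first — top 5: 140 (Zephyr-1), 127 (Zephyr-2), 113 (Helix-1), 111 (Helix-2), 101 (Verdant-1)
First bid not allocated: €99.
Allocation: Helix 2, Verdant 1, Zephyr 2.

Helix 2, Verdant 1, Zephyr 2; clearing price €99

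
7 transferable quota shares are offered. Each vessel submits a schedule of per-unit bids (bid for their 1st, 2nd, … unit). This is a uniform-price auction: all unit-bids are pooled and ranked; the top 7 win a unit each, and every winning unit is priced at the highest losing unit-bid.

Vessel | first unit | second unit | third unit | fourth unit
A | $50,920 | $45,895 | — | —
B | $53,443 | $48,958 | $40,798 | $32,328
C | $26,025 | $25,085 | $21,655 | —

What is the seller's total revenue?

Total revenue: $175,595

All unit-bids, highest first — top 7: 53,443 (B-1), 50,920 (A-1), 48,958 (B-2), 45,895 (A-2), 40,798 (B-3), 32,328 (B-4), 26,025 (C-1)
Highest rejected unit-bid = $25,085.
Allocation: A 2, B 4, C 1. Every unit priced at $25,085.
Revenue = 7 × 25,085 = $175,595.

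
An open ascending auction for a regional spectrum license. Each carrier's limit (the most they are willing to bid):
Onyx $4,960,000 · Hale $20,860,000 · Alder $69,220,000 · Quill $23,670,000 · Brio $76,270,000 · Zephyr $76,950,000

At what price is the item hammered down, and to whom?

Zephyr wins at $76,270,000

Rule: the price rises until one bidder remains; the winner pays the price at which the last rival dropped out.
Limits in order: 76,950,000 (Zephyr) > 76,270,000 (Brio) > 69,220,000 (Alder) > 23,670,000 (Quill) > 20,860,000 (Hale) > 4,960,000 (Onyx)
Brio is the last rival to drop out, at $76,270,000; Zephyr remains and wins at that price.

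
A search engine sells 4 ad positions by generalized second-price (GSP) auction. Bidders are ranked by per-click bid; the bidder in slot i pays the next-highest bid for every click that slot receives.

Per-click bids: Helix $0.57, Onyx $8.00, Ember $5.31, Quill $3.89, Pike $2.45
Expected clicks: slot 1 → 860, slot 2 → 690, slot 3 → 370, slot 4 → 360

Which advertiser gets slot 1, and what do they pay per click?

Onyx; $5.31 per click

Per-click bids in order: $8.00 (Onyx) > $5.31 (Ember) > $3.89 (Quill) > $2.45 (Pike) > $0.57 (Helix)
Slot 1 goes to the first-ranked bidder, Onyx, who pays the next bid down: $5.31/click.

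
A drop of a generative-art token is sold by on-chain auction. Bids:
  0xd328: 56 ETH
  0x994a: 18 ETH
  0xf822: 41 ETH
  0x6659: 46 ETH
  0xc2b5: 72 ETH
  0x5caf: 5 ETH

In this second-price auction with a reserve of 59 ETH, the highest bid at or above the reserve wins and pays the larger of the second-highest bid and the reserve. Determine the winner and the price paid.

0xc2b5 pays 59 ETH

Sorting bids: 72 (0xc2b5) > 56 (0xd328) > 46 (0x6659) > 41 (0xf822) > 18 (0x994a) > 5 (0x5caf)
Highest eligible bid: 0xc2b5 at 72 ETH.
max(second-highest 56 ETH, reserve 59 ETH) = 59 ETH.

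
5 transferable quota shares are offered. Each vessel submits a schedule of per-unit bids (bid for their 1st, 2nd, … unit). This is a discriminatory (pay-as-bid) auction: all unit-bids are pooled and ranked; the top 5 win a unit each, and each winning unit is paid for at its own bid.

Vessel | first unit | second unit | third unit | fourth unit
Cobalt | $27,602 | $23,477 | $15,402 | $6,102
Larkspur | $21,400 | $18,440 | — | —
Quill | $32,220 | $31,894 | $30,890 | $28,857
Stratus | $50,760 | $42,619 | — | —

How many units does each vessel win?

Quill 3, Stratus 2

Merging the schedules and taking the best 5: 50,760 (Stratus-1), 42,619 (Stratus-2), 32,220 (Quill-1), 31,894 (Quill-2), 30,890 (Quill-3)
Next rejected bid: $28,857 (not a price — pay-as-bid).
Allocation: Quill 3, Stratus 2.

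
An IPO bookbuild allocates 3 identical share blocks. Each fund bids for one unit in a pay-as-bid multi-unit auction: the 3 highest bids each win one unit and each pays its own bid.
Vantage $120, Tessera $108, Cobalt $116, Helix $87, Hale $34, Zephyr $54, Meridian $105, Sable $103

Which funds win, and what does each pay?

Vantage $120, Cobalt $116, Tessera $108

Ordering the bids: 120 (Vantage), 116 (Cobalt), 108 (Tessera), 105 (Meridian), 103 (Sable), …
The 3 highest are Vantage, Cobalt, Tessera.
Each winner pays its own bid: Vantage $120, Cobalt $116, Tessera $108.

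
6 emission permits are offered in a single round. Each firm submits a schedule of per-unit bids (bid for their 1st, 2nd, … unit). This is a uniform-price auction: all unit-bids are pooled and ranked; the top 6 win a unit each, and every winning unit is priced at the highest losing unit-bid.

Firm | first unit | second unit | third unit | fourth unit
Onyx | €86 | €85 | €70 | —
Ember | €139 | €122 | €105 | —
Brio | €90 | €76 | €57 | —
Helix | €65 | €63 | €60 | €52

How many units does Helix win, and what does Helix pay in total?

Helix: 0 units, pays €0

All unit-bids, highest first — top 6: 139 (Ember-1), 122 (Ember-2), 105 (Ember-3), 90 (Brio-1), 86 (Onyx-1), 85 (Onyx-2)
First bid not allocated: €76.
Helix wins 0 unit(s) at €76 each.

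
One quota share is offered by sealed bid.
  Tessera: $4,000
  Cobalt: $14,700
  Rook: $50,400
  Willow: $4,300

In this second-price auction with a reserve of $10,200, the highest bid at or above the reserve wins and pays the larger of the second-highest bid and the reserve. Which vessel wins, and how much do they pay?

Rook pays $14,700

Second-price auction with a reserve of $10,200: the highest bid at or above the reserve wins and pays the larger of the second-highest bid and the reserve.
Sorting bids: 50,400 (Rook) > 14,700 (Cobalt) > 4,300 (Willow) > 4,000 (Tessera)
Rook has the top bid at or above the reserve ($50,400).
Second-highest bid $14,700 exceeds the reserve $10,200 → payment $14,700.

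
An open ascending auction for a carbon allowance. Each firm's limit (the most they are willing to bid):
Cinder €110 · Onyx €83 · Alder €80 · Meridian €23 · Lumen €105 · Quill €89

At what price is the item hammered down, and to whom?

Limits ranked: 110 (Cinder) > 105 (Lumen) > 89 (Quill) > 83 (Onyx) > 80 (Alder) > 23 (Meridian)
Bidding ends when Lumen exits at €105; Cinder takes it.

Cinder wins at €105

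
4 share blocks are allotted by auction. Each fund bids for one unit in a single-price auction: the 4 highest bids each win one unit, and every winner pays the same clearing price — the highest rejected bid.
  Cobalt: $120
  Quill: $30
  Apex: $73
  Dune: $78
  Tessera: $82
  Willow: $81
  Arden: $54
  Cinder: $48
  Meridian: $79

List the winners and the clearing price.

Ordering the bids: 120 (Cobalt), 82 (Tessera), 81 (Willow), 79 (Meridian), 78 (Dune), 73 (Apex), …
The 4 highest are Cobalt, Tessera, Willow, Meridian.
First losing bid is Dune's $78, which sets the uniform price.

Cobalt, Tessera, Willow, Meridian; each pays $78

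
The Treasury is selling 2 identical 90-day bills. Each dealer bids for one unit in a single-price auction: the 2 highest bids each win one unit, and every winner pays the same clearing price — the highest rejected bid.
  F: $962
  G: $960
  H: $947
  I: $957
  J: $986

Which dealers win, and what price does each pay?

J, F; each pays $960

Bids ranked high→low: 986 (J), 962 (F), 960 (G), 957 (I), …
The 2 highest are J, F.
First losing bid is G's $960, which sets the uniform price.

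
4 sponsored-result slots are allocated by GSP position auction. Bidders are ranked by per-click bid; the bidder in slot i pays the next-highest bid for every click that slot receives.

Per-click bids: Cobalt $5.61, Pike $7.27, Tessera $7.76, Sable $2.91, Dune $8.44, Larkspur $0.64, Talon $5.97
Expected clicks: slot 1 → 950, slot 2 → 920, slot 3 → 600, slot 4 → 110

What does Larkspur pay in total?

Sorting advertisers: $8.44 (Dune) > $7.76 (Tessera) > $7.27 (Pike) > $5.97 (Talon) > $5.61 (Cobalt) > …
Larkspur ranks below slot 4 → no slot, pays nothing.

Larkspur pays $0.00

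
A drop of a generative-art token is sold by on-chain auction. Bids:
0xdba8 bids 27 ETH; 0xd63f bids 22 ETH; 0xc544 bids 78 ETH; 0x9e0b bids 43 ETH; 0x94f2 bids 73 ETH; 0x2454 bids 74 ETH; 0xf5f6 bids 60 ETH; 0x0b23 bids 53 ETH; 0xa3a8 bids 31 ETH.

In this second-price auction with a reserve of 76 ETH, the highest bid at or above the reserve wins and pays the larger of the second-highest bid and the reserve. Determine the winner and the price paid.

0xc544 pays 76 ETH

Rule: the highest bid at or above the reserve wins and pays the larger of the second-highest bid and the reserve.
Sorting bids: 78 (0xc544) > 74 (0x2454) > 73 (0x94f2) > 60 (0xf5f6) > 53 (0x0b23) > 43 (0x9e0b) > …
Highest eligible bid: 0xc544 at 78 ETH.
max(second-highest 74 ETH, reserve 76 ETH) = 76 ETH.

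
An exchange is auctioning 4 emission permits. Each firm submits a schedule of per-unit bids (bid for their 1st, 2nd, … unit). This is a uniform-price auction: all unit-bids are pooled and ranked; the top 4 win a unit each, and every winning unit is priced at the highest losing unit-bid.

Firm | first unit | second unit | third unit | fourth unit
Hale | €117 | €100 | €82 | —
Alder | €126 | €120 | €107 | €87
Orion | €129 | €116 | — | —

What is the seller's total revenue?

Total revenue: €464

Pooled unit-bids ranked (top 4): 129 (Orion-1), 126 (Alder-1), 120 (Alder-2), 117 (Hale-1)
The (k+1)-th unit-bid is €116.
Allocation: Alder 2, Hale 1, Orion 1. Every unit priced at €116.
Revenue = 4 × 116 = €464.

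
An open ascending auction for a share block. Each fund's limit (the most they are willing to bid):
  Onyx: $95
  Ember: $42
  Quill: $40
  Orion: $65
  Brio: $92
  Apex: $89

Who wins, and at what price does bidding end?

Limits in order: 95 (Onyx) > 92 (Brio) > 89 (Apex) > 65 (Orion) > 42 (Ember) > 40 (Quill)
Bidding ends when Brio exits at $92; Onyx takes it.

Onyx wins at $92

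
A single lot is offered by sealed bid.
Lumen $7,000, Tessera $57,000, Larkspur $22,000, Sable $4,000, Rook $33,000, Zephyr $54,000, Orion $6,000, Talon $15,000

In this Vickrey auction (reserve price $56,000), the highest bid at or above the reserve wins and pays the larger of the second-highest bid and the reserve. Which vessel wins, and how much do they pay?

Bids ranked: 57,000 (Tessera) > 54,000 (Zephyr) > 33,000 (Rook) > 22,000 (Larkspur) > 15,000 (Talon) > 7,000 (Lumen) > …
Tessera has the top bid at or above the reserve ($57,000).
Second-highest bid $54,000 is below the reserve $56,000, so the reserve binds → payment $56,000.

Tessera pays $56,000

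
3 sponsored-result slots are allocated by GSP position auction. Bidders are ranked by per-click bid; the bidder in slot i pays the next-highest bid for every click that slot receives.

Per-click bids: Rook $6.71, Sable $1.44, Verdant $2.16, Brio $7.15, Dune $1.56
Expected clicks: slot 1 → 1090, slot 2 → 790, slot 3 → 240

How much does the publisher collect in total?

Per-click bids in order: $7.15 (Brio) > $6.71 (Rook) > $2.16 (Verdant) > $1.56 (Dune) > …
Slot 1: Brio pays $6.71 × 1090 = $7313.90
Slot 2: Rook pays $2.16 × 790 = $1706.40
Slot 3: Verdant pays $1.56 × 240 = $374.40
Total = $9394.70

Total revenue: $9394.70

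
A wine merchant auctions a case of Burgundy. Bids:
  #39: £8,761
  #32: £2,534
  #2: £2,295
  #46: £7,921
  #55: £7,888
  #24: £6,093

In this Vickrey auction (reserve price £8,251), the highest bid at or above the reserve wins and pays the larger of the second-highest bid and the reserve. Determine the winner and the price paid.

Bids in order: 8,761 (#39) > 7,921 (#46) > 7,888 (#55) > 6,093 (#24) > 2,534 (#32) > 2,295 (#2)
#39 has the top bid at or above the reserve (£8,761).
max(second-highest £7,921, reserve £8,251) = £8,251.

#39 pays £8,251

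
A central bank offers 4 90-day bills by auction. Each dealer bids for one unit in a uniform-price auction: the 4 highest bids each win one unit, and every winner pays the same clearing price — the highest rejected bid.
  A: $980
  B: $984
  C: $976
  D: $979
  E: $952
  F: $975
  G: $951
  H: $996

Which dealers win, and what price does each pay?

H, B, A, D; each pays $976

Sorting: 996 (H), 984 (B), 980 (A), 979 (D), 976 (C), 975 (F), …
Top 4: H, B, A, D.
First losing bid is C's $976, which sets the uniform price.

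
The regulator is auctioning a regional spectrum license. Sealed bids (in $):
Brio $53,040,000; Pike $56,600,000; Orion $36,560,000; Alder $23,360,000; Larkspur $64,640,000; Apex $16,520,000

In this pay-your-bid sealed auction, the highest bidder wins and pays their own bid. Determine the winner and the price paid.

Bids in order: 64,640,000 (Larkspur) > 56,600,000 (Pike) > 53,040,000 (Brio) > 36,560,000 (Orion) > 23,360,000 (Alder) > 16,520,000 (Apex)
Larkspur has the highest bid and pays exactly that: $64,640,000.

Larkspur pays $64,640,000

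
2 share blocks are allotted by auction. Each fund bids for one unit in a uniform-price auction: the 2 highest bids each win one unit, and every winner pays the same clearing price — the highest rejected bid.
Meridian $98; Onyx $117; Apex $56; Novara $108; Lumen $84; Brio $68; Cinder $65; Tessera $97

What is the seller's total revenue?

Total revenue: $196

Ordering the bids: 117 (Onyx), 108 (Novara), 98 (Meridian), 97 (Tessera), …
Winners (2 units): Onyx, Novara.
Clearing price = highest rejected bid = $98.
Total revenue = 2 × $98 = $196.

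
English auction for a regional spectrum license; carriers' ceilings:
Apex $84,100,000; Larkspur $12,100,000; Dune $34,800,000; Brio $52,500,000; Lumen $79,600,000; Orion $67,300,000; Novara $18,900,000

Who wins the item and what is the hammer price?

Limits in order: 84,100,000 (Apex) > 79,600,000 (Lumen) > 67,300,000 (Orion) > 52,500,000 (Brio) > 34,800,000 (Dune) > 18,900,000 (Novara) > …
Once the price passes $79,600,000, only Apex is left; the hammer falls at Lumen's limit of $79,600,000.

Apex wins at $79,600,000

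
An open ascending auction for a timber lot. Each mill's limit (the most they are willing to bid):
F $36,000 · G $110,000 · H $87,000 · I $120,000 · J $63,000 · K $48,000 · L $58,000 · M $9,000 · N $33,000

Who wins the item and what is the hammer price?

I wins at $110,000

Rule: the price rises until one bidder remains; the winner pays the price at which the last rival dropped out.
Sorting limits: 120,000 (I) > 110,000 (G) > 87,000 (H) > 63,000 (J) > 58,000 (L) > 48,000 (K) > …
Once the price passes $110,000, only I is left; the hammer falls at G's limit of $110,000.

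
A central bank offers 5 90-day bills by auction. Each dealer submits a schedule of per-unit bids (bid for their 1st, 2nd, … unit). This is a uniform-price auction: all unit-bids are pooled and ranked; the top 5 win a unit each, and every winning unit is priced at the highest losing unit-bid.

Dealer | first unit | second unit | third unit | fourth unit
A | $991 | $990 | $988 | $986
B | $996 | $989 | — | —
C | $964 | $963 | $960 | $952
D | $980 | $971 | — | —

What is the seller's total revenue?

All unit-bids, highest first — top 5: 996 (B-1), 991 (A-1), 990 (A-2), 989 (B-2), 988 (A-3)
Highest rejected unit-bid = $986.
Allocation: A 3, B 2. Every unit priced at $986.
Revenue = 5 × 986 = $4,930.

Total revenue: $4,930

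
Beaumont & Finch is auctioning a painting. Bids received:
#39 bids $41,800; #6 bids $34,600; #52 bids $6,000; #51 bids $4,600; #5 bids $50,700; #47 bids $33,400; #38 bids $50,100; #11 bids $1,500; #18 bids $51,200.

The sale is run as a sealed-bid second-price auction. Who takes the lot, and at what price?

Bids in order: 51,200 (#18) > 50,700 (#5) > 50,100 (#38) > 41,800 (#39) > 34,600 (#6) > 33,400 (#47) > …
#18 wins with the highest bid; price is set by the runner-up at $50,700.

#18 pays $50,700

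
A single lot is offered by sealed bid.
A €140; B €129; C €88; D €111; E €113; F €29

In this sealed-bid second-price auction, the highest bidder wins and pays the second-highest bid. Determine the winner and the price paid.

Bids ranked: 140 (A) > 129 (B) > 113 (E) > 111 (D) > 88 (C) > 29 (F)
Second-price: A pays B's bid of €129.

A pays €129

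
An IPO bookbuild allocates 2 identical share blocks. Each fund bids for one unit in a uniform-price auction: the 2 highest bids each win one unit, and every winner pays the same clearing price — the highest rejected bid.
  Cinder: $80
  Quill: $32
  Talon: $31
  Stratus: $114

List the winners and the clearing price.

Stratus, Cinder; each pays $32

Ordering the bids: 114 (Stratus), 80 (Cinder), 32 (Quill), 31 (Talon)
Top 2: Stratus, Cinder.
First losing bid is Quill's $32, which sets the uniform price.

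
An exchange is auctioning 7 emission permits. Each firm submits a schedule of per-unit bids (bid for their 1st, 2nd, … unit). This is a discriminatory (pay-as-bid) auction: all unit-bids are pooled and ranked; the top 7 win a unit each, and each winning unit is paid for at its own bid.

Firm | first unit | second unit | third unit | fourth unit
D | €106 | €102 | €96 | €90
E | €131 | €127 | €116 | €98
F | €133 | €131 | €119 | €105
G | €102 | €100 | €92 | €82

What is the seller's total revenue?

Total revenue: €863

Pooled unit-bids ranked (top 7): 133 (F-1), 131 (E-1), 131 (F-2), 127 (E-2), 119 (F-3), 116 (E-3), 106 (D-1)
Next rejected bid: €105 (not a price — pay-as-bid).
Each winning unit pays its own bid.
Revenue = 133 + 131 + 131 + 127 + 119 + 116 + 106 = €863.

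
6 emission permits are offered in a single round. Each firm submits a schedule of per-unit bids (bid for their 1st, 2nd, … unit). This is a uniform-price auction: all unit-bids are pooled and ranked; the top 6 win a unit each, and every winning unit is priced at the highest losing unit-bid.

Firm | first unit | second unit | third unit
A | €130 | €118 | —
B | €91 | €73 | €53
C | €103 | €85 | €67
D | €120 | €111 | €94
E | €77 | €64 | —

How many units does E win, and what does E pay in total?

Merging the schedules and taking the best 6: 130 (A-1), 120 (D-1), 118 (A-2), 111 (D-2), 103 (C-1), 94 (D-3)
First bid not allocated: €91.
E wins 0 unit(s) at €91 each.

E: 0 units, pays €0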